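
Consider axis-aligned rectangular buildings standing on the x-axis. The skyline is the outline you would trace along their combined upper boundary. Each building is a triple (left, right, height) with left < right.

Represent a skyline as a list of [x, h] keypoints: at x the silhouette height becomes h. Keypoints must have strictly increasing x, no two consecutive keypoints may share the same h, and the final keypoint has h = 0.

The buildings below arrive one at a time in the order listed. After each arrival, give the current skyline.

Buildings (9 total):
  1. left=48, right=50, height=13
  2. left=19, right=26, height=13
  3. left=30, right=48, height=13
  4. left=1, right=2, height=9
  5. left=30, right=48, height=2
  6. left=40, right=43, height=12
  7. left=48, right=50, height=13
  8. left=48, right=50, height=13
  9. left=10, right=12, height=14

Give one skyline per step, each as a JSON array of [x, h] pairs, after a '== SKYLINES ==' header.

== SKYLINES ==
[[48,13],[50,0]]
[[19,13],[26,0],[48,13],[50,0]]
[[19,13],[26,0],[30,13],[50,0]]
[[1,9],[2,0],[19,13],[26,0],[30,13],[50,0]]
[[1,9],[2,0],[19,13],[26,0],[30,13],[50,0]]
[[1,9],[2,0],[19,13],[26,0],[30,13],[50,0]]
[[1,9],[2,0],[19,13],[26,0],[30,13],[50,0]]
[[1,9],[2,0],[19,13],[26,0],[30,13],[50,0]]
[[1,9],[2,0],[10,14],[12,0],[19,13],[26,0],[30,13],[50,0]]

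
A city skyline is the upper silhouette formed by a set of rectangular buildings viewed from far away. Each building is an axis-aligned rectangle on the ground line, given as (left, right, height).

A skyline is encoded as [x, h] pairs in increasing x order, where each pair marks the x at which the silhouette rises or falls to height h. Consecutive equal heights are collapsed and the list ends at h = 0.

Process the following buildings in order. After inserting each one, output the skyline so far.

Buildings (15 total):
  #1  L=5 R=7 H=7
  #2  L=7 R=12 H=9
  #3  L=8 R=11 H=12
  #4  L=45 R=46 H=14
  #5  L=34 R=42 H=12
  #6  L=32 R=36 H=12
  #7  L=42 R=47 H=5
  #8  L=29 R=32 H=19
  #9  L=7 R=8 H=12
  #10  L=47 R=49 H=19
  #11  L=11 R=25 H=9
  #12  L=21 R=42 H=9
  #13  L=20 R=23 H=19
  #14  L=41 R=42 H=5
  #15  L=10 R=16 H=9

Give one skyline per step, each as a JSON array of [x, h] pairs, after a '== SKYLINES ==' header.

== SKYLINES ==
[[5,7],[7,0]]
[[5,7],[7,9],[12,0]]
[[5,7],[7,9],[8,12],[11,9],[12,0]]
[[5,7],[7,9],[8,12],[11,9],[12,0],[45,14],[46,0]]
[[5,7],[7,9],[8,12],[11,9],[12,0],[34,12],[42,0],[45,14],[46,0]]
[[5,7],[7,9],[8,12],[11,9],[12,0],[32,12],[42,0],[45,14],[46,0]]
[[5,7],[7,9],[8,12],[11,9],[12,0],[32,12],[42,5],[45,14],[46,5],[47,0]]
[[5,7],[7,9],[8,12],[11,9],[12,0],[29,19],[32,12],[42,5],[45,14],[46,5],[47,0]]
[[5,7],[7,12],[11,9],[12,0],[29,19],[32,12],[42,5],[45,14],[46,5],[47,0]]
[[5,7],[7,12],[11,9],[12,0],[29,19],[32,12],[42,5],[45,14],[46,5],[47,19],[49,0]]
[[5,7],[7,12],[11,9],[25,0],[29,19],[32,12],[42,5],[45,14],[46,5],[47,19],[49,0]]
[[5,7],[7,12],[11,9],[29,19],[32,12],[42,5],[45,14],[46,5],[47,19],[49,0]]
[[5,7],[7,12],[11,9],[20,19],[23,9],[29,19],[32,12],[42,5],[45,14],[46,5],[47,19],[49,0]]
[[5,7],[7,12],[11,9],[20,19],[23,9],[29,19],[32,12],[42,5],[45,14],[46,5],[47,19],[49,0]]
[[5,7],[7,12],[11,9],[20,19],[23,9],[29,19],[32,12],[42,5],[45,14],[46,5],[47,19],[49,0]]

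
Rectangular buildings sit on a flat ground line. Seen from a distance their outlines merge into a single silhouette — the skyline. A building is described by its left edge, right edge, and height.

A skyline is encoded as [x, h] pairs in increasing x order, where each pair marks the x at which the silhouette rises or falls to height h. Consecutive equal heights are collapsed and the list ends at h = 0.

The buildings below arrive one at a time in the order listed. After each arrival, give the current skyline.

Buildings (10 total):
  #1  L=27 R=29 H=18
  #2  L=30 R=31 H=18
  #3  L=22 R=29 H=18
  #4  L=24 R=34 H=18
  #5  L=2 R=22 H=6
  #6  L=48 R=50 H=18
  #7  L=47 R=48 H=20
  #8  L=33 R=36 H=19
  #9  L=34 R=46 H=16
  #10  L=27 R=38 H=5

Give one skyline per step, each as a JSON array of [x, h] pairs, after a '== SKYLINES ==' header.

== SKYLINES ==
[[27,18],[29,0]]
[[27,18],[29,0],[30,18],[31,0]]
[[22,18],[29,0],[30,18],[31,0]]
[[22,18],[34,0]]
[[2,6],[22,18],[34,0]]
[[2,6],[22,18],[34,0],[48,18],[50,0]]
[[2,6],[22,18],[34,0],[47,20],[48,18],[50,0]]
[[2,6],[22,18],[33,19],[36,0],[47,20],[48,18],[50,0]]
[[2,6],[22,18],[33,19],[36,16],[46,0],[47,20],[48,18],[50,0]]
[[2,6],[22,18],[33,19],[36,16],[46,0],[47,20],[48,18],[50,0]]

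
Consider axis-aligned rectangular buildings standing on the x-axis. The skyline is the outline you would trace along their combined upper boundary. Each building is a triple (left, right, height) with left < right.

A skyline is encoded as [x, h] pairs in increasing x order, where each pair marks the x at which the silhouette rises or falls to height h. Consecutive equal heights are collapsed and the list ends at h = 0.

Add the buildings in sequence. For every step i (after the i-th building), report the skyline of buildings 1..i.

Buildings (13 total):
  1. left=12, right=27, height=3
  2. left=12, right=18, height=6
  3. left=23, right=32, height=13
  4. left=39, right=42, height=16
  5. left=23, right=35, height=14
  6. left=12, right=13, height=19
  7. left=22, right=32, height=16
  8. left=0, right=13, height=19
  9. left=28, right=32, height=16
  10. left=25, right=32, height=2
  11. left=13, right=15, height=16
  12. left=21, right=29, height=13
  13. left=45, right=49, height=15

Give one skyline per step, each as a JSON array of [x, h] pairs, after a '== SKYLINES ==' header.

== SKYLINES ==
[[12,3],[27,0]]
[[12,6],[18,3],[27,0]]
[[12,6],[18,3],[23,13],[32,0]]
[[12,6],[18,3],[23,13],[32,0],[39,16],[42,0]]
[[12,6],[18,3],[23,14],[35,0],[39,16],[42,0]]
[[12,19],[13,6],[18,3],[23,14],[35,0],[39,16],[42,0]]
[[12,19],[13,6],[18,3],[22,16],[32,14],[35,0],[39,16],[42,0]]
[[0,19],[13,6],[18,3],[22,16],[32,14],[35,0],[39,16],[42,0]]
[[0,19],[13,6],[18,3],[22,16],[32,14],[35,0],[39,16],[42,0]]
[[0,19],[13,6],[18,3],[22,16],[32,14],[35,0],[39,16],[42,0]]
[[0,19],[13,16],[15,6],[18,3],[22,16],[32,14],[35,0],[39,16],[42,0]]
[[0,19],[13,16],[15,6],[18,3],[21,13],[22,16],[32,14],[35,0],[39,16],[42,0]]
[[0,19],[13,16],[15,6],[18,3],[21,13],[22,16],[32,14],[35,0],[39,16],[42,0],[45,15],[49,0]]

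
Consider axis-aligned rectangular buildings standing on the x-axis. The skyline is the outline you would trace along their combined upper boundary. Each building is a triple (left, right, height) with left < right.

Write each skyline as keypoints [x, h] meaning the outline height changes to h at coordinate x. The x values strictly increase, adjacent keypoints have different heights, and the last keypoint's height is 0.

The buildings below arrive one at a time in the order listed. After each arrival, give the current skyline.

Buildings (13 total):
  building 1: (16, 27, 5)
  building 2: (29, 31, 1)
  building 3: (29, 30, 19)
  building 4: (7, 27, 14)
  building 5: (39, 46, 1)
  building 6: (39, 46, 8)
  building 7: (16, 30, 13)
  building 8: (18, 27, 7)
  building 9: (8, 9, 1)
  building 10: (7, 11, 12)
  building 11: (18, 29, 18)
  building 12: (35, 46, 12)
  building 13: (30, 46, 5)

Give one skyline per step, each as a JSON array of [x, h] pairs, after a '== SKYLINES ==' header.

== SKYLINES ==
[[16,5],[27,0]]
[[16,5],[27,0],[29,1],[31,0]]
[[16,5],[27,0],[29,19],[30,1],[31,0]]
[[7,14],[27,0],[29,19],[30,1],[31,0]]
[[7,14],[27,0],[29,19],[30,1],[31,0],[39,1],[46,0]]
[[7,14],[27,0],[29,19],[30,1],[31,0],[39,8],[46,0]]
[[7,14],[27,13],[29,19],[30,1],[31,0],[39,8],[46,0]]
[[7,14],[27,13],[29,19],[30,1],[31,0],[39,8],[46,0]]
[[7,14],[27,13],[29,19],[30,1],[31,0],[39,8],[46,0]]
[[7,14],[27,13],[29,19],[30,1],[31,0],[39,8],[46,0]]
[[7,14],[18,18],[29,19],[30,1],[31,0],[39,8],[46,0]]
[[7,14],[18,18],[29,19],[30,1],[31,0],[35,12],[46,0]]
[[7,14],[18,18],[29,19],[30,5],[35,12],[46,0]]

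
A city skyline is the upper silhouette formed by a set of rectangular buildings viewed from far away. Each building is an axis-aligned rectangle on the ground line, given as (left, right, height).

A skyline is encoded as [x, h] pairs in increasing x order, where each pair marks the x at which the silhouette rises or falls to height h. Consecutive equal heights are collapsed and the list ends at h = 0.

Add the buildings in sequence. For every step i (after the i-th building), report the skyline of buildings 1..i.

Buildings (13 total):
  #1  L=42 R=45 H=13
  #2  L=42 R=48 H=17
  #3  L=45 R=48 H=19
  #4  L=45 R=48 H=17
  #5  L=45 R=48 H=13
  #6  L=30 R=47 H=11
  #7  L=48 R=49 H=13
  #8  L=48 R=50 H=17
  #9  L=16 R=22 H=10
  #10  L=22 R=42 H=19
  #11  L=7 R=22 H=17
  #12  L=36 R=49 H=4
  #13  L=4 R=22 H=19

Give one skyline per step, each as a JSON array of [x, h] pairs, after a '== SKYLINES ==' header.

== SKYLINES ==
[[42,13],[45,0]]
[[42,17],[48,0]]
[[42,17],[45,19],[48,0]]
[[42,17],[45,19],[48,0]]
[[42,17],[45,19],[48,0]]
[[30,11],[42,17],[45,19],[48,0]]
[[30,11],[42,17],[45,19],[48,13],[49,0]]
[[30,11],[42,17],[45,19],[48,17],[50,0]]
[[16,10],[22,0],[30,11],[42,17],[45,19],[48,17],[50,0]]
[[16,10],[22,19],[42,17],[45,19],[48,17],[50,0]]
[[7,17],[22,19],[42,17],[45,19],[48,17],[50,0]]
[[7,17],[22,19],[42,17],[45,19],[48,17],[50,0]]
[[4,19],[42,17],[45,19],[48,17],[50,0]]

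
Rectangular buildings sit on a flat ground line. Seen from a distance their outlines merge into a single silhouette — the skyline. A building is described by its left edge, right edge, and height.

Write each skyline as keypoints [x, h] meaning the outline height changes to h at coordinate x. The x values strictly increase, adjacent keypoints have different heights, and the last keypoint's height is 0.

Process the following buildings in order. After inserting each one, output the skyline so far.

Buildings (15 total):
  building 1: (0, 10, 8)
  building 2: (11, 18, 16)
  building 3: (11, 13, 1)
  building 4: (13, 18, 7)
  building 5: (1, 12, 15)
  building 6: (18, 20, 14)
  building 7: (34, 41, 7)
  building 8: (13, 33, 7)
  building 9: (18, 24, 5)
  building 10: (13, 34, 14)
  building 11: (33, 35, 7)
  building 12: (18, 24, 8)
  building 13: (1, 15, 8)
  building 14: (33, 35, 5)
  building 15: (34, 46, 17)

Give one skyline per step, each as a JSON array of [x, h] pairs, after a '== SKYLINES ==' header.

== SKYLINES ==
[[0,8],[10,0]]
[[0,8],[10,0],[11,16],[18,0]]
[[0,8],[10,0],[11,16],[18,0]]
[[0,8],[10,0],[11,16],[18,0]]
[[0,8],[1,15],[11,16],[18,0]]
[[0,8],[1,15],[11,16],[18,14],[20,0]]
[[0,8],[1,15],[11,16],[18,14],[20,0],[34,7],[41,0]]
[[0,8],[1,15],[11,16],[18,14],[20,7],[33,0],[34,7],[41,0]]
[[0,8],[1,15],[11,16],[18,14],[20,7],[33,0],[34,7],[41,0]]
[[0,8],[1,15],[11,16],[18,14],[34,7],[41,0]]
[[0,8],[1,15],[11,16],[18,14],[34,7],[41,0]]
[[0,8],[1,15],[11,16],[18,14],[34,7],[41,0]]
[[0,8],[1,15],[11,16],[18,14],[34,7],[41,0]]
[[0,8],[1,15],[11,16],[18,14],[34,7],[41,0]]
[[0,8],[1,15],[11,16],[18,14],[34,17],[46,0]]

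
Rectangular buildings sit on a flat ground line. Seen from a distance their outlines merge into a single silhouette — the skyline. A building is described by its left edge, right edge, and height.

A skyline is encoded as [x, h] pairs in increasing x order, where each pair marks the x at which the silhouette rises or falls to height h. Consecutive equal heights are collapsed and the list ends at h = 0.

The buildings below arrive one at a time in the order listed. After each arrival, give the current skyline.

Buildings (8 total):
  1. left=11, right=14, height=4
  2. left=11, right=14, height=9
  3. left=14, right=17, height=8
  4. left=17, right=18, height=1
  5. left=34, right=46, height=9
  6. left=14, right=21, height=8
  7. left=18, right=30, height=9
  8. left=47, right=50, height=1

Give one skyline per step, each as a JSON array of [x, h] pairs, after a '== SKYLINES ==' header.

== SKYLINES ==
[[11,4],[14,0]]
[[11,9],[14,0]]
[[11,9],[14,8],[17,0]]
[[11,9],[14,8],[17,1],[18,0]]
[[11,9],[14,8],[17,1],[18,0],[34,9],[46,0]]
[[11,9],[14,8],[21,0],[34,9],[46,0]]
[[11,9],[14,8],[18,9],[30,0],[34,9],[46,0]]
[[11,9],[14,8],[18,9],[30,0],[34,9],[46,0],[47,1],[50,0]]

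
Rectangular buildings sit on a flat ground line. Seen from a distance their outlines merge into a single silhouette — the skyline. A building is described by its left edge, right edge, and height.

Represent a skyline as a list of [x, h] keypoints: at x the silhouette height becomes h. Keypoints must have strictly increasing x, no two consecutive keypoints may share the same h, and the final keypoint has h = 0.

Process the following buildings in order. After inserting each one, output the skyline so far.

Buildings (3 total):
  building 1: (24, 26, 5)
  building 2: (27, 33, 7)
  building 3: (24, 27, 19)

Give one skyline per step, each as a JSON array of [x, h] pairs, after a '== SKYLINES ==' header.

== SKYLINES ==
[[24,5],[26,0]]
[[24,5],[26,0],[27,7],[33,0]]
[[24,19],[27,7],[33,0]]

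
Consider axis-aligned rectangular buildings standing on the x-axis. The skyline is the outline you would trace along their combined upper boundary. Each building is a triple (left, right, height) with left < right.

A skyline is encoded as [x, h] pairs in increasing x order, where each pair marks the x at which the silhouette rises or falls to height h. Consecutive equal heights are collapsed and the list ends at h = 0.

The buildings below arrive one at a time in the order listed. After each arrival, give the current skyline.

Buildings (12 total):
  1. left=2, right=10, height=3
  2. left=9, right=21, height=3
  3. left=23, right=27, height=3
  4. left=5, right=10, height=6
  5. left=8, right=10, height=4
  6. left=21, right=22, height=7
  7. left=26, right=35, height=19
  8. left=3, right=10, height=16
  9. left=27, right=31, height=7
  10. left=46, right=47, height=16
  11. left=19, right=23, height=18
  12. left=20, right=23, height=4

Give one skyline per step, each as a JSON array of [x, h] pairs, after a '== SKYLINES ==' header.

== SKYLINES ==
[[2,3],[10,0]]
[[2,3],[21,0]]
[[2,3],[21,0],[23,3],[27,0]]
[[2,3],[5,6],[10,3],[21,0],[23,3],[27,0]]
[[2,3],[5,6],[10,3],[21,0],[23,3],[27,0]]
[[2,3],[5,6],[10,3],[21,7],[22,0],[23,3],[27,0]]
[[2,3],[5,6],[10,3],[21,7],[22,0],[23,3],[26,19],[35,0]]
[[2,3],[3,16],[10,3],[21,7],[22,0],[23,3],[26,19],[35,0]]
[[2,3],[3,16],[10,3],[21,7],[22,0],[23,3],[26,19],[35,0]]
[[2,3],[3,16],[10,3],[21,7],[22,0],[23,3],[26,19],[35,0],[46,16],[47,0]]
[[2,3],[3,16],[10,3],[19,18],[23,3],[26,19],[35,0],[46,16],[47,0]]
[[2,3],[3,16],[10,3],[19,18],[23,3],[26,19],[35,0],[46,16],[47,0]]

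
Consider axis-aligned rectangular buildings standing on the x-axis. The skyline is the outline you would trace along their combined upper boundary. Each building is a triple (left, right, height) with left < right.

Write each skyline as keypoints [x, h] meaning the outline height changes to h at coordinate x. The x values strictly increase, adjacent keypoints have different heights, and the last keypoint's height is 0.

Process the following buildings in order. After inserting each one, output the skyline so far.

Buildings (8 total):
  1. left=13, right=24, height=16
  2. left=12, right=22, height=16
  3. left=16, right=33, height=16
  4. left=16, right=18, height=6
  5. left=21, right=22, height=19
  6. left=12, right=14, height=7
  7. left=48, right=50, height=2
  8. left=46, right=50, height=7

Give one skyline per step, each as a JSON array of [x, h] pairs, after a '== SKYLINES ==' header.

== SKYLINES ==
[[13,16],[24,0]]
[[12,16],[24,0]]
[[12,16],[33,0]]
[[12,16],[33,0]]
[[12,16],[21,19],[22,16],[33,0]]
[[12,16],[21,19],[22,16],[33,0]]
[[12,16],[21,19],[22,16],[33,0],[48,2],[50,0]]
[[12,16],[21,19],[22,16],[33,0],[46,7],[50,0]]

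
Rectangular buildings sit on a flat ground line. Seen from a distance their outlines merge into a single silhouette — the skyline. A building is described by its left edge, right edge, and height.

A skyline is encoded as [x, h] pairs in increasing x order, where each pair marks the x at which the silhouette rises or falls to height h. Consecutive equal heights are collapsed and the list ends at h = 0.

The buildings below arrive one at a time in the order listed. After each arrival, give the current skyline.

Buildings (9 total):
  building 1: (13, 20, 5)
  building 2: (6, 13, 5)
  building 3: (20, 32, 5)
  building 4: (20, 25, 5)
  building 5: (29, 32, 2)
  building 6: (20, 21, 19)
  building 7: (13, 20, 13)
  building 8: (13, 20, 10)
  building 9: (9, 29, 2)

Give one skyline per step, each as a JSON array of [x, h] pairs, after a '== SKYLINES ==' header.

== SKYLINES ==
[[13,5],[20,0]]
[[6,5],[20,0]]
[[6,5],[32,0]]
[[6,5],[32,0]]
[[6,5],[32,0]]
[[6,5],[20,19],[21,5],[32,0]]
[[6,5],[13,13],[20,19],[21,5],[32,0]]
[[6,5],[13,13],[20,19],[21,5],[32,0]]
[[6,5],[13,13],[20,19],[21,5],[32,0]]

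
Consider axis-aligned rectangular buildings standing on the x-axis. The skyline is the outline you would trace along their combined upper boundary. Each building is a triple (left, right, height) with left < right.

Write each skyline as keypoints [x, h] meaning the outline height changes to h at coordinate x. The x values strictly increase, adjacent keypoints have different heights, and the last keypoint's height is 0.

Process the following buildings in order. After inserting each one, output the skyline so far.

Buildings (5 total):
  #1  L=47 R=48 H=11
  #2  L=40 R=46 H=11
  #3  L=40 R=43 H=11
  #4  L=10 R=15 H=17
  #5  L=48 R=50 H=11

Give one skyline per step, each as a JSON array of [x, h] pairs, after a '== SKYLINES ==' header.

== SKYLINES ==
[[47,11],[48,0]]
[[40,11],[46,0],[47,11],[48,0]]
[[40,11],[46,0],[47,11],[48,0]]
[[10,17],[15,0],[40,11],[46,0],[47,11],[48,0]]
[[10,17],[15,0],[40,11],[46,0],[47,11],[50,0]]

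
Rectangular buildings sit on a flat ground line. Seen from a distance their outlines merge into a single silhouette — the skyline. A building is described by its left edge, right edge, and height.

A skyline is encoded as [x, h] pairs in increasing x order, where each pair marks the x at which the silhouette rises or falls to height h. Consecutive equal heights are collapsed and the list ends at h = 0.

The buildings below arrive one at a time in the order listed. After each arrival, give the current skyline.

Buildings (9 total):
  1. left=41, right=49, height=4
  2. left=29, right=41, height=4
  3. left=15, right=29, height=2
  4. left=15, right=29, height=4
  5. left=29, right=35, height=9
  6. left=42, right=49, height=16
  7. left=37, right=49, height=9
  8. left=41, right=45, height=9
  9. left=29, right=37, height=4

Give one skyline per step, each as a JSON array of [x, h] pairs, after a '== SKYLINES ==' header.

== SKYLINES ==
[[41,4],[49,0]]
[[29,4],[49,0]]
[[15,2],[29,4],[49,0]]
[[15,4],[49,0]]
[[15,4],[29,9],[35,4],[49,0]]
[[15,4],[29,9],[35,4],[42,16],[49,0]]
[[15,4],[29,9],[35,4],[37,9],[42,16],[49,0]]
[[15,4],[29,9],[35,4],[37,9],[42,16],[49,0]]
[[15,4],[29,9],[35,4],[37,9],[42,16],[49,0]]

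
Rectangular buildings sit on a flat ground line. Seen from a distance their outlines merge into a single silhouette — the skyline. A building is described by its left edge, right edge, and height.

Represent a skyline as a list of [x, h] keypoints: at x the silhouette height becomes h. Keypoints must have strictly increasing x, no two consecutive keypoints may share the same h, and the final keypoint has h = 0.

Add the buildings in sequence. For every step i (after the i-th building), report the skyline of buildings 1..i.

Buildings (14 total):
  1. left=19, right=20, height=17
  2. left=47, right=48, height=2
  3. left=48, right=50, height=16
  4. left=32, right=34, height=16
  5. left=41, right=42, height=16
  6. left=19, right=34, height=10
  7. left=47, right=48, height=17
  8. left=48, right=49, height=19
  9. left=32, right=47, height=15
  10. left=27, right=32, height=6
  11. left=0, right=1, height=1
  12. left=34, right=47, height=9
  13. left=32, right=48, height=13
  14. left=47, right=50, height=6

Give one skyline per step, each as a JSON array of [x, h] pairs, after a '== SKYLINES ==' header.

== SKYLINES ==
[[19,17],[20,0]]
[[19,17],[20,0],[47,2],[48,0]]
[[19,17],[20,0],[47,2],[48,16],[50,0]]
[[19,17],[20,0],[32,16],[34,0],[47,2],[48,16],[50,0]]
[[19,17],[20,0],[32,16],[34,0],[41,16],[42,0],[47,2],[48,16],[50,0]]
[[19,17],[20,10],[32,16],[34,0],[41,16],[42,0],[47,2],[48,16],[50,0]]
[[19,17],[20,10],[32,16],[34,0],[41,16],[42,0],[47,17],[48,16],[50,0]]
[[19,17],[20,10],[32,16],[34,0],[41,16],[42,0],[47,17],[48,19],[49,16],[50,0]]
[[19,17],[20,10],[32,16],[34,15],[41,16],[42,15],[47,17],[48,19],[49,16],[50,0]]
[[19,17],[20,10],[32,16],[34,15],[41,16],[42,15],[47,17],[48,19],[49,16],[50,0]]
[[0,1],[1,0],[19,17],[20,10],[32,16],[34,15],[41,16],[42,15],[47,17],[48,19],[49,16],[50,0]]
[[0,1],[1,0],[19,17],[20,10],[32,16],[34,15],[41,16],[42,15],[47,17],[48,19],[49,16],[50,0]]
[[0,1],[1,0],[19,17],[20,10],[32,16],[34,15],[41,16],[42,15],[47,17],[48,19],[49,16],[50,0]]
[[0,1],[1,0],[19,17],[20,10],[32,16],[34,15],[41,16],[42,15],[47,17],[48,19],[49,16],[50,0]]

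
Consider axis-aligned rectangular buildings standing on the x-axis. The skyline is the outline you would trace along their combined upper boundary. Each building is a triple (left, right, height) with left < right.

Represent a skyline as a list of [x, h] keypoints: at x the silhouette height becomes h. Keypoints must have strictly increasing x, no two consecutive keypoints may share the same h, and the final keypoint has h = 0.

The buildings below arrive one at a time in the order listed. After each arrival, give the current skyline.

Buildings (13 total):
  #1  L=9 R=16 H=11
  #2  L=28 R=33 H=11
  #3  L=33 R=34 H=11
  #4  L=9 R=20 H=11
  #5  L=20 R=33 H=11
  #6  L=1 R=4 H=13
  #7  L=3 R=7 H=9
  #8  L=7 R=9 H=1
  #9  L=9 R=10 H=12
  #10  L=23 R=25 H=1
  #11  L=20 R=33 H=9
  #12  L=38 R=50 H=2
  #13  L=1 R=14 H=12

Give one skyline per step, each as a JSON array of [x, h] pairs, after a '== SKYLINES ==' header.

== SKYLINES ==
[[9,11],[16,0]]
[[9,11],[16,0],[28,11],[33,0]]
[[9,11],[16,0],[28,11],[34,0]]
[[9,11],[20,0],[28,11],[34,0]]
[[9,11],[34,0]]
[[1,13],[4,0],[9,11],[34,0]]
[[1,13],[4,9],[7,0],[9,11],[34,0]]
[[1,13],[4,9],[7,1],[9,11],[34,0]]
[[1,13],[4,9],[7,1],[9,12],[10,11],[34,0]]
[[1,13],[4,9],[7,1],[9,12],[10,11],[34,0]]
[[1,13],[4,9],[7,1],[9,12],[10,11],[34,0]]
[[1,13],[4,9],[7,1],[9,12],[10,11],[34,0],[38,2],[50,0]]
[[1,13],[4,12],[14,11],[34,0],[38,2],[50,0]]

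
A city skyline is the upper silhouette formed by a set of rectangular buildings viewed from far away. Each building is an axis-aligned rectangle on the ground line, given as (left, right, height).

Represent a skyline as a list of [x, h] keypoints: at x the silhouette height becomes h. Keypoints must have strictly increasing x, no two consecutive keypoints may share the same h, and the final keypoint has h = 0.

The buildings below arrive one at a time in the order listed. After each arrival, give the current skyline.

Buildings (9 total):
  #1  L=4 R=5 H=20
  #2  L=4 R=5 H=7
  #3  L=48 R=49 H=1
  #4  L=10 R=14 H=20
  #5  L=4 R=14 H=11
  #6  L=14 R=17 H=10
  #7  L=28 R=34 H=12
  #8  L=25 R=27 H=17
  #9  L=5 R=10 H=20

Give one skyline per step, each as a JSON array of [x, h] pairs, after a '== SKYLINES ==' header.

== SKYLINES ==
[[4,20],[5,0]]
[[4,20],[5,0]]
[[4,20],[5,0],[48,1],[49,0]]
[[4,20],[5,0],[10,20],[14,0],[48,1],[49,0]]
[[4,20],[5,11],[10,20],[14,0],[48,1],[49,0]]
[[4,20],[5,11],[10,20],[14,10],[17,0],[48,1],[49,0]]
[[4,20],[5,11],[10,20],[14,10],[17,0],[28,12],[34,0],[48,1],[49,0]]
[[4,20],[5,11],[10,20],[14,10],[17,0],[25,17],[27,0],[28,12],[34,0],[48,1],[49,0]]
[[4,20],[14,10],[17,0],[25,17],[27,0],[28,12],[34,0],[48,1],[49,0]]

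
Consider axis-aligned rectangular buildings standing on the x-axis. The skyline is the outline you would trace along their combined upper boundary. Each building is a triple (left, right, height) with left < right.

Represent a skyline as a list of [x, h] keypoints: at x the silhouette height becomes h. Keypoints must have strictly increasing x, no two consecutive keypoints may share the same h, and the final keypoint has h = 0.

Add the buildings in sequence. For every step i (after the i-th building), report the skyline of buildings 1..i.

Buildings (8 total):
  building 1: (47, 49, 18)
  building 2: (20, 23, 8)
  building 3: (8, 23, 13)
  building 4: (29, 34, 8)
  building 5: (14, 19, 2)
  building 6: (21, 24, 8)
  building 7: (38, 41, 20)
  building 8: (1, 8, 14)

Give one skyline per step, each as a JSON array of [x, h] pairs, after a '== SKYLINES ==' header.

== SKYLINES ==
[[47,18],[49,0]]
[[20,8],[23,0],[47,18],[49,0]]
[[8,13],[23,0],[47,18],[49,0]]
[[8,13],[23,0],[29,8],[34,0],[47,18],[49,0]]
[[8,13],[23,0],[29,8],[34,0],[47,18],[49,0]]
[[8,13],[23,8],[24,0],[29,8],[34,0],[47,18],[49,0]]
[[8,13],[23,8],[24,0],[29,8],[34,0],[38,20],[41,0],[47,18],[49,0]]
[[1,14],[8,13],[23,8],[24,0],[29,8],[34,0],[38,20],[41,0],[47,18],[49,0]]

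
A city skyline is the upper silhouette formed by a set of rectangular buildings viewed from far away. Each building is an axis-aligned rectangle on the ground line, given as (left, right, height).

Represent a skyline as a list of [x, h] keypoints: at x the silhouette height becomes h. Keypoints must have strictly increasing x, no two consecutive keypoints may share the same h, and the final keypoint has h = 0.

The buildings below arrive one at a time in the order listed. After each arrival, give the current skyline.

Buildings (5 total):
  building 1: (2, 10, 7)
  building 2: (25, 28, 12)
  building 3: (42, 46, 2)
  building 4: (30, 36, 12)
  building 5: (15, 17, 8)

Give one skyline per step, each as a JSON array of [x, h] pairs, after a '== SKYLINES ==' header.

== SKYLINES ==
[[2,7],[10,0]]
[[2,7],[10,0],[25,12],[28,0]]
[[2,7],[10,0],[25,12],[28,0],[42,2],[46,0]]
[[2,7],[10,0],[25,12],[28,0],[30,12],[36,0],[42,2],[46,0]]
[[2,7],[10,0],[15,8],[17,0],[25,12],[28,0],[30,12],[36,0],[42,2],[46,0]]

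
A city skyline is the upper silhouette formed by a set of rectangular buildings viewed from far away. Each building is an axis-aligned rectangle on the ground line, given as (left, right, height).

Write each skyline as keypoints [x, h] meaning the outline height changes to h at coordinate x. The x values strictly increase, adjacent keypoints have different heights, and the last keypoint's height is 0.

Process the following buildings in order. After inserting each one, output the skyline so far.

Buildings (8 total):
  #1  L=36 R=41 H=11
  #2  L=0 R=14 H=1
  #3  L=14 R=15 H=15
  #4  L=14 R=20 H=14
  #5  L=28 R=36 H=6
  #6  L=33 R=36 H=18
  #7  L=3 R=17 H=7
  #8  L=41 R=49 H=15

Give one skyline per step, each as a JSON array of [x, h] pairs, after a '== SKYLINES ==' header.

== SKYLINES ==
[[36,11],[41,0]]
[[0,1],[14,0],[36,11],[41,0]]
[[0,1],[14,15],[15,0],[36,11],[41,0]]
[[0,1],[14,15],[15,14],[20,0],[36,11],[41,0]]
[[0,1],[14,15],[15,14],[20,0],[28,6],[36,11],[41,0]]
[[0,1],[14,15],[15,14],[20,0],[28,6],[33,18],[36,11],[41,0]]
[[0,1],[3,7],[14,15],[15,14],[20,0],[28,6],[33,18],[36,11],[41,0]]
[[0,1],[3,7],[14,15],[15,14],[20,0],[28,6],[33,18],[36,11],[41,15],[49,0]]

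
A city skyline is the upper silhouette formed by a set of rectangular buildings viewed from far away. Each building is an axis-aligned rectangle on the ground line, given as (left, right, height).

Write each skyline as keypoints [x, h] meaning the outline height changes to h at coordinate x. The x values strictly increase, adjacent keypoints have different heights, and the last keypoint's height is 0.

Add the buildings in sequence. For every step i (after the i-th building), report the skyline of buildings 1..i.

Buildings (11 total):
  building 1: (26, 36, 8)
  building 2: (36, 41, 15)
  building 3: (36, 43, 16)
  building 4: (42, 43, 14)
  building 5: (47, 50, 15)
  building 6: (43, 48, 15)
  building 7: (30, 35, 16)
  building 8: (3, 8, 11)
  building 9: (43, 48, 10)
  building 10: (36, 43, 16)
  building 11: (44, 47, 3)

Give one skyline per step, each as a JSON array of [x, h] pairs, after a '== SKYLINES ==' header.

== SKYLINES ==
[[26,8],[36,0]]
[[26,8],[36,15],[41,0]]
[[26,8],[36,16],[43,0]]
[[26,8],[36,16],[43,0]]
[[26,8],[36,16],[43,0],[47,15],[50,0]]
[[26,8],[36,16],[43,15],[50,0]]
[[26,8],[30,16],[35,8],[36,16],[43,15],[50,0]]
[[3,11],[8,0],[26,8],[30,16],[35,8],[36,16],[43,15],[50,0]]
[[3,11],[8,0],[26,8],[30,16],[35,8],[36,16],[43,15],[50,0]]
[[3,11],[8,0],[26,8],[30,16],[35,8],[36,16],[43,15],[50,0]]
[[3,11],[8,0],[26,8],[30,16],[35,8],[36,16],[43,15],[50,0]]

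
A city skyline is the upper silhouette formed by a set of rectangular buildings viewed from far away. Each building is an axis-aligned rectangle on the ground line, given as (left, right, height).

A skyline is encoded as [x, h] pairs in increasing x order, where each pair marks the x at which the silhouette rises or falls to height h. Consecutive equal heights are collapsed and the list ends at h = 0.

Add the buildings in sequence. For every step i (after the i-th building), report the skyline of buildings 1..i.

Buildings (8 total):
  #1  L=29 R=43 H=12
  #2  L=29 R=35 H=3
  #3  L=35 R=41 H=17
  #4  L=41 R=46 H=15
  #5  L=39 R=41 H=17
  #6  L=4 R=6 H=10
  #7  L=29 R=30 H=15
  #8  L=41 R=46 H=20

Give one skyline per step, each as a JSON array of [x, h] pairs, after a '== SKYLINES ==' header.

== SKYLINES ==
[[29,12],[43,0]]
[[29,12],[43,0]]
[[29,12],[35,17],[41,12],[43,0]]
[[29,12],[35,17],[41,15],[46,0]]
[[29,12],[35,17],[41,15],[46,0]]
[[4,10],[6,0],[29,12],[35,17],[41,15],[46,0]]
[[4,10],[6,0],[29,15],[30,12],[35,17],[41,15],[46,0]]
[[4,10],[6,0],[29,15],[30,12],[35,17],[41,20],[46,0]]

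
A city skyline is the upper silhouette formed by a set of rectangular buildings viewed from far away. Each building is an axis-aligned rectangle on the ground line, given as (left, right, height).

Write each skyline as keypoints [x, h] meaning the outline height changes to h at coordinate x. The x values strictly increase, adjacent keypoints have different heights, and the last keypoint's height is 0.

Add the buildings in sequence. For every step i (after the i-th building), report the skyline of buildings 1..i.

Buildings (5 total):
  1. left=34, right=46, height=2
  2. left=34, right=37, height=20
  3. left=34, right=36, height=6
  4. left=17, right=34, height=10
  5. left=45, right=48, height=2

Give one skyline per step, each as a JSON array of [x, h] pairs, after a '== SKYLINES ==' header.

== SKYLINES ==
[[34,2],[46,0]]
[[34,20],[37,2],[46,0]]
[[34,20],[37,2],[46,0]]
[[17,10],[34,20],[37,2],[46,0]]
[[17,10],[34,20],[37,2],[48,0]]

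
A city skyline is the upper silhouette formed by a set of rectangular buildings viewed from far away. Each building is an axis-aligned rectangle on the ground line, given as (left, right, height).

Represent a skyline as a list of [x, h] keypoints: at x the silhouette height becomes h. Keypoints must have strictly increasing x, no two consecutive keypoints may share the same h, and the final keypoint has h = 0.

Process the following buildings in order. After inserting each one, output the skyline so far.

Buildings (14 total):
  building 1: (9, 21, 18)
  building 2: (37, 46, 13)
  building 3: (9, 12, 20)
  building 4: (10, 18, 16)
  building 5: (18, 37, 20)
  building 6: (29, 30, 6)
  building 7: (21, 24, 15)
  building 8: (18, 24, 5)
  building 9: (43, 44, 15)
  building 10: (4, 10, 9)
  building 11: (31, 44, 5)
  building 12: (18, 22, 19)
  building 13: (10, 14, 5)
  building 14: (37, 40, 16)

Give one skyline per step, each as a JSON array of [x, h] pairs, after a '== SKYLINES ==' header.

== SKYLINES ==
[[9,18],[21,0]]
[[9,18],[21,0],[37,13],[46,0]]
[[9,20],[12,18],[21,0],[37,13],[46,0]]
[[9,20],[12,18],[21,0],[37,13],[46,0]]
[[9,20],[12,18],[18,20],[37,13],[46,0]]
[[9,20],[12,18],[18,20],[37,13],[46,0]]
[[9,20],[12,18],[18,20],[37,13],[46,0]]
[[9,20],[12,18],[18,20],[37,13],[46,0]]
[[9,20],[12,18],[18,20],[37,13],[43,15],[44,13],[46,0]]
[[4,9],[9,20],[12,18],[18,20],[37,13],[43,15],[44,13],[46,0]]
[[4,9],[9,20],[12,18],[18,20],[37,13],[43,15],[44,13],[46,0]]
[[4,9],[9,20],[12,18],[18,20],[37,13],[43,15],[44,13],[46,0]]
[[4,9],[9,20],[12,18],[18,20],[37,13],[43,15],[44,13],[46,0]]
[[4,9],[9,20],[12,18],[18,20],[37,16],[40,13],[43,15],[44,13],[46,0]]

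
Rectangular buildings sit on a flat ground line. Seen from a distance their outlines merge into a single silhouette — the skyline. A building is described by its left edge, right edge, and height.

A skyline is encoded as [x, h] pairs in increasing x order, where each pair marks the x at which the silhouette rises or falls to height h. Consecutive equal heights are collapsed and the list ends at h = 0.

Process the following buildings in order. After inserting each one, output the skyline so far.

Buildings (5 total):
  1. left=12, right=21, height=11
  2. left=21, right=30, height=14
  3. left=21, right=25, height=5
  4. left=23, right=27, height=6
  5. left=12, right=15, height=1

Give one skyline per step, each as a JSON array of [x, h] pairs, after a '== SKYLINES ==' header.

== SKYLINES ==
[[12,11],[21,0]]
[[12,11],[21,14],[30,0]]
[[12,11],[21,14],[30,0]]
[[12,11],[21,14],[30,0]]
[[12,11],[21,14],[30,0]]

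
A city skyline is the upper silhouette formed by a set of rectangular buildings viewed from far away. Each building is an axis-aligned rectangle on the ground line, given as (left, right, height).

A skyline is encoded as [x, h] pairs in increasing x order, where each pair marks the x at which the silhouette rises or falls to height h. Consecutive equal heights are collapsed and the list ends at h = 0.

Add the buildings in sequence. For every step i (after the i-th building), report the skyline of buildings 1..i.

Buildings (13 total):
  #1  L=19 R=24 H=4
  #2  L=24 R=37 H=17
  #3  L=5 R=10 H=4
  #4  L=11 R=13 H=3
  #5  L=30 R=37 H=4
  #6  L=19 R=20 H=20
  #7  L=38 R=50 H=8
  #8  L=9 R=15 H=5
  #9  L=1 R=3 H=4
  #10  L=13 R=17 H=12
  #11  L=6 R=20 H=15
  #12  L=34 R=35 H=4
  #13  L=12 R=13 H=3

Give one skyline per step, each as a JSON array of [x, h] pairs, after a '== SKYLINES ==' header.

== SKYLINES ==
[[19,4],[24,0]]
[[19,4],[24,17],[37,0]]
[[5,4],[10,0],[19,4],[24,17],[37,0]]
[[5,4],[10,0],[11,3],[13,0],[19,4],[24,17],[37,0]]
[[5,4],[10,0],[11,3],[13,0],[19,4],[24,17],[37,0]]
[[5,4],[10,0],[11,3],[13,0],[19,20],[20,4],[24,17],[37,0]]
[[5,4],[10,0],[11,3],[13,0],[19,20],[20,4],[24,17],[37,0],[38,8],[50,0]]
[[5,4],[9,5],[15,0],[19,20],[20,4],[24,17],[37,0],[38,8],[50,0]]
[[1,4],[3,0],[5,4],[9,5],[15,0],[19,20],[20,4],[24,17],[37,0],[38,8],[50,0]]
[[1,4],[3,0],[5,4],[9,5],[13,12],[17,0],[19,20],[20,4],[24,17],[37,0],[38,8],[50,0]]
[[1,4],[3,0],[5,4],[6,15],[19,20],[20,4],[24,17],[37,0],[38,8],[50,0]]
[[1,4],[3,0],[5,4],[6,15],[19,20],[20,4],[24,17],[37,0],[38,8],[50,0]]
[[1,4],[3,0],[5,4],[6,15],[19,20],[20,4],[24,17],[37,0],[38,8],[50,0]]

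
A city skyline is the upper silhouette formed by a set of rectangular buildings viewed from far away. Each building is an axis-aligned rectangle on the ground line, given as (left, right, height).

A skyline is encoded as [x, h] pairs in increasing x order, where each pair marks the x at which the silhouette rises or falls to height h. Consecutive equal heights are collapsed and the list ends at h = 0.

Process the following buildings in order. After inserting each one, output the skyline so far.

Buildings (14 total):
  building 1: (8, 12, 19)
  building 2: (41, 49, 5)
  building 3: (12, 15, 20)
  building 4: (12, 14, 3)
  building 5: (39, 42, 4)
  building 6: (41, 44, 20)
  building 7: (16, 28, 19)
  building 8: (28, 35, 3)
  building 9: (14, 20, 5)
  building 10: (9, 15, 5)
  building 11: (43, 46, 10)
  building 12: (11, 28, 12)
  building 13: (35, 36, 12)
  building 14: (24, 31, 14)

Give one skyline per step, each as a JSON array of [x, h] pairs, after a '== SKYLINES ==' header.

== SKYLINES ==
[[8,19],[12,0]]
[[8,19],[12,0],[41,5],[49,0]]
[[8,19],[12,20],[15,0],[41,5],[49,0]]
[[8,19],[12,20],[15,0],[41,5],[49,0]]
[[8,19],[12,20],[15,0],[39,4],[41,5],[49,0]]
[[8,19],[12,20],[15,0],[39,4],[41,20],[44,5],[49,0]]
[[8,19],[12,20],[15,0],[16,19],[28,0],[39,4],[41,20],[44,5],[49,0]]
[[8,19],[12,20],[15,0],[16,19],[28,3],[35,0],[39,4],[41,20],[44,5],[49,0]]
[[8,19],[12,20],[15,5],[16,19],[28,3],[35,0],[39,4],[41,20],[44,5],[49,0]]
[[8,19],[12,20],[15,5],[16,19],[28,3],[35,0],[39,4],[41,20],[44,5],[49,0]]
[[8,19],[12,20],[15,5],[16,19],[28,3],[35,0],[39,4],[41,20],[44,10],[46,5],[49,0]]
[[8,19],[12,20],[15,12],[16,19],[28,3],[35,0],[39,4],[41,20],[44,10],[46,5],[49,0]]
[[8,19],[12,20],[15,12],[16,19],[28,3],[35,12],[36,0],[39,4],[41,20],[44,10],[46,5],[49,0]]
[[8,19],[12,20],[15,12],[16,19],[28,14],[31,3],[35,12],[36,0],[39,4],[41,20],[44,10],[46,5],[49,0]]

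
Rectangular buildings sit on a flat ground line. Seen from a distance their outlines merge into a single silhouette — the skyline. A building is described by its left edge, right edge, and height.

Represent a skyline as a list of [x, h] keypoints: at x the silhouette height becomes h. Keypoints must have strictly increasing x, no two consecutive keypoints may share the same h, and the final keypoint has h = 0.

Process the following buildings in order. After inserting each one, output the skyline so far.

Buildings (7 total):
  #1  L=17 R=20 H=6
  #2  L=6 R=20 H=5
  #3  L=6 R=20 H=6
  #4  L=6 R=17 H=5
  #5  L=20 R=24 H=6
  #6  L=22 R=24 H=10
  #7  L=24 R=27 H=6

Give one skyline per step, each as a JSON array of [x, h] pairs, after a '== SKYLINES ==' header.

== SKYLINES ==
[[17,6],[20,0]]
[[6,5],[17,6],[20,0]]
[[6,6],[20,0]]
[[6,6],[20,0]]
[[6,6],[24,0]]
[[6,6],[22,10],[24,0]]
[[6,6],[22,10],[24,6],[27,0]]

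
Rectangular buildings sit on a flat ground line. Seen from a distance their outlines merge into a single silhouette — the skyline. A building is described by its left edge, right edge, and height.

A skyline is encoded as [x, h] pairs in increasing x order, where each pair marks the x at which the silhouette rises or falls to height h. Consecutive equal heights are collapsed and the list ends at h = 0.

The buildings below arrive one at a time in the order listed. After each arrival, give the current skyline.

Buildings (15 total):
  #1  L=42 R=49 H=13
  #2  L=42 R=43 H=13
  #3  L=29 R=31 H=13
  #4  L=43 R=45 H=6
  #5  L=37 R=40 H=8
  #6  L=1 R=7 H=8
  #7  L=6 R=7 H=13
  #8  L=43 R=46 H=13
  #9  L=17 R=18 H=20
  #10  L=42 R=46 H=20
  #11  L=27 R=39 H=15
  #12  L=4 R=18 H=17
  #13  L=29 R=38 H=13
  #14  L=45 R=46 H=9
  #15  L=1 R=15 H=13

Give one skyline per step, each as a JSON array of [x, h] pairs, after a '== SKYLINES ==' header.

== SKYLINES ==
[[42,13],[49,0]]
[[42,13],[49,0]]
[[29,13],[31,0],[42,13],[49,0]]
[[29,13],[31,0],[42,13],[49,0]]
[[29,13],[31,0],[37,8],[40,0],[42,13],[49,0]]
[[1,8],[7,0],[29,13],[31,0],[37,8],[40,0],[42,13],[49,0]]
[[1,8],[6,13],[7,0],[29,13],[31,0],[37,8],[40,0],[42,13],[49,0]]
[[1,8],[6,13],[7,0],[29,13],[31,0],[37,8],[40,0],[42,13],[49,0]]
[[1,8],[6,13],[7,0],[17,20],[18,0],[29,13],[31,0],[37,8],[40,0],[42,13],[49,0]]
[[1,8],[6,13],[7,0],[17,20],[18,0],[29,13],[31,0],[37,8],[40,0],[42,20],[46,13],[49,0]]
[[1,8],[6,13],[7,0],[17,20],[18,0],[27,15],[39,8],[40,0],[42,20],[46,13],[49,0]]
[[1,8],[4,17],[17,20],[18,0],[27,15],[39,8],[40,0],[42,20],[46,13],[49,0]]
[[1,8],[4,17],[17,20],[18,0],[27,15],[39,8],[40,0],[42,20],[46,13],[49,0]]
[[1,8],[4,17],[17,20],[18,0],[27,15],[39,8],[40,0],[42,20],[46,13],[49,0]]
[[1,13],[4,17],[17,20],[18,0],[27,15],[39,8],[40,0],[42,20],[46,13],[49,0]]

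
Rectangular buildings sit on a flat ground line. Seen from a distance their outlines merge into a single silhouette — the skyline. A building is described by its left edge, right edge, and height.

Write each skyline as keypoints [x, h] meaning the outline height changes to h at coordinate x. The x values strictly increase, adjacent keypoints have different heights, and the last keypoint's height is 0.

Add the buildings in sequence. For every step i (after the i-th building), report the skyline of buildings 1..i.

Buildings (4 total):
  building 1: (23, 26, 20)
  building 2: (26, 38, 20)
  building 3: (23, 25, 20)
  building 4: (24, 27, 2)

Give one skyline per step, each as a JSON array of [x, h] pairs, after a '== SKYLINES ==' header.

== SKYLINES ==
[[23,20],[26,0]]
[[23,20],[38,0]]
[[23,20],[38,0]]
[[23,20],[38,0]]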